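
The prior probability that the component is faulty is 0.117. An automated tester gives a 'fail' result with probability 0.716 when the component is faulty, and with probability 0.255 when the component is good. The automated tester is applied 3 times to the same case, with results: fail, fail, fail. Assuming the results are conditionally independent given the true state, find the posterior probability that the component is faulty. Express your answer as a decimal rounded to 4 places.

Posterior P(H) ≈ 0.7458

With H the event that the component is faulty, the joint likelihood of the observed sequence is P(data|H) = 0.716·0.716·0.716 = 0.36706 and P(data|¬H) = 0.255·0.255·0.255 = 0.016581.
Bayes: P(H|data) = 0.117·0.36706 / (0.117·0.36706 + 0.883·0.016581) = 0.042946/0.057588 = 0.7458.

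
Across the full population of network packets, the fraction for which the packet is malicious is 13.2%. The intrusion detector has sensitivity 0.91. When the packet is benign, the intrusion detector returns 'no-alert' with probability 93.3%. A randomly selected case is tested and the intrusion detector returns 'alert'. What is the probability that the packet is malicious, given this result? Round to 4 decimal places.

P(H | E) ≈ 0.6738

Write H for 'the packet is malicious'. Prior odds H:¬H = 0.132/0.868 = 0.15207. For the 'alert' outcome, the likelihood ratio is 0.91/0.067 = 13.582.
Posterior odds = 0.15207 × 13.582 = 2.0655, so P(H|E) = 2.0655/(1+2.0655) = 0.6738.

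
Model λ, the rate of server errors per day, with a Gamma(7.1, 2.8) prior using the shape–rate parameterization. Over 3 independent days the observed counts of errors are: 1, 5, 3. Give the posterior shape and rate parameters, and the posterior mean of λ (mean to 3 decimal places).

Total count ∑xᵢ = 9 over n = 3 days.
Gamma is conjugate to the Poisson likelihood: posterior is Gamma(shape = 7.1+9 = 16.1, rate = 2.8+3 = 5.8).
Posterior mean = shape/rate = 16.1/5.8 = 2.776.

Posterior: Gamma(shape=16.1, rate=5.8); mean ≈ 2.776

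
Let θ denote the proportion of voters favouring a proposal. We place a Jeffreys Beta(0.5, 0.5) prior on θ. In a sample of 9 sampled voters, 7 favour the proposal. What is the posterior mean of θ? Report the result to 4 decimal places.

The binomial likelihood is conjugate to the Beta prior: with 7 successes and 2 failures, the posterior is Beta(0.5+7, 0.5+2) = Beta(7.5, 2.5).
E[θ | data] = 7.5/(7.5+2.5) = 0.7500.

Posterior mean ≈ 0.7500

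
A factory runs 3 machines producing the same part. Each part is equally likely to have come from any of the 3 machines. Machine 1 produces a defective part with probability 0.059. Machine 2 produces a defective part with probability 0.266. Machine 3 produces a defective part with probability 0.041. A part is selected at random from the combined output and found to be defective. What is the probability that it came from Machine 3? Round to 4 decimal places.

Tabulate prior·likelihood by source: [1] prior 0.333333, lik 0.059, product 0.01967; [2] prior 0.333333, lik 0.266, product 0.08867; [3] prior 0.333333, lik 0.041, product 0.01367.
Normalizing constant = 0.12200; the posterior for Machine 3 is its product over the sum, 0.01367/0.12200 = 0.1120.

Posterior probability ≈ 0.1120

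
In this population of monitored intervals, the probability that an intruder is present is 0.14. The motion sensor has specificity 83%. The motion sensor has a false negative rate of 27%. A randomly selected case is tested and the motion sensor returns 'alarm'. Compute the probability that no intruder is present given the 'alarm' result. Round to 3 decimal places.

P(¬H | E) ≈ 0.589

Let H be the event that an intruder is present. P(H) = 0.14, so P(¬H) = 0.86. With E the 'alarm' result, P(E|H) = 0.73 and P(E|¬H) = 0.17.
P(E) = 0.73·0.14 + 0.17·0.86 = 0.10220 + 0.14620 = 0.24840.
By Bayes' theorem, P(H|E) = 0.10220 / 0.24840 = 0.411. Hence P(¬H|E) = 1 − 0.411 = 0.589.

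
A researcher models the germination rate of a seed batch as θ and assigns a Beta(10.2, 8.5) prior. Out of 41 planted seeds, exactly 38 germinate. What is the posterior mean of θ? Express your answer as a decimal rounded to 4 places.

The binomial likelihood is conjugate to the Beta prior: with 38 successes and 3 failures, the posterior is Beta(10.2+38, 8.5+3) = Beta(48.2, 11.5).
Posterior mean = α/(α+β) = 48.2/59.7 = 0.8074.

Posterior mean ≈ 0.8074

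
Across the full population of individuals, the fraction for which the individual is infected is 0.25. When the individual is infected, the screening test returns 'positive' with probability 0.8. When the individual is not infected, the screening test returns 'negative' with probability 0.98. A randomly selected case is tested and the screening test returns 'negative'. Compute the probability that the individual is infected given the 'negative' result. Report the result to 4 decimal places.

P(H | E) ≈ 0.0637

Write H for 'the individual is infected'. Prior odds H:¬H = 0.25/0.75 = 0.33333. For the 'negative' outcome, the likelihood ratio is 0.2/0.98 = 0.20408.
Posterior odds = 0.33333 × 0.20408 = 0.068027, so P(H|E) = 0.068027/(1+0.068027) = 0.0637.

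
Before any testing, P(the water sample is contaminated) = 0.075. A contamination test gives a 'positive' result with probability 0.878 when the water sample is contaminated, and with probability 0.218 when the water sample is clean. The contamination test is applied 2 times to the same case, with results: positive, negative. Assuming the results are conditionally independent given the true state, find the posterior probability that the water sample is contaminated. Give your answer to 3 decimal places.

Posterior P(H) ≈ 0.048

With H the event that the water sample is contaminated, the joint likelihood of the observed sequence is P(data|H) = 0.878·0.122 = 0.10712 and P(data|¬H) = 0.218·0.782 = 0.17048.
Bayes: P(H|data) = 0.075·0.10712 / (0.075·0.10712 + 0.925·0.17048) = 0.0080337/0.16572 = 0.0485.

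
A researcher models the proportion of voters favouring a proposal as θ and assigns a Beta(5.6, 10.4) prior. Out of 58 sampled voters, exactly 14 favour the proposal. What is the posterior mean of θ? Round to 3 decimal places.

Posterior mean ≈ 0.265

The binomial likelihood is conjugate to the Beta prior: with 14 successes and 44 failures, the posterior is Beta(5.6+14, 10.4+44) = Beta(19.6, 54.4).
Posterior mean = α/(α+β) = 19.6/74 = 0.265.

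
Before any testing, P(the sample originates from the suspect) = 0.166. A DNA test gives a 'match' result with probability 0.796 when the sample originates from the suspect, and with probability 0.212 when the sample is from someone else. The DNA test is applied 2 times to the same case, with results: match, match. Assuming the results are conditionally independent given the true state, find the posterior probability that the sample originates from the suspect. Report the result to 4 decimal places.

With H the event that the sample originates from the suspect, the joint likelihood of the observed sequence is P(data|H) = 0.796·0.796 = 0.63362 and P(data|¬H) = 0.212·0.212 = 0.044944.
Bayes: P(H|data) = 0.166·0.63362 / (0.166·0.63362 + 0.834·0.044944) = 0.10518/0.14266 = 0.7373.

Posterior P(H) ≈ 0.7373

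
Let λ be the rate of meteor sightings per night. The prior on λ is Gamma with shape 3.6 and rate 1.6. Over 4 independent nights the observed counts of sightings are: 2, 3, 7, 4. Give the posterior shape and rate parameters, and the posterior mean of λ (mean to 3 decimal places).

Posterior: Gamma(shape=19.6, rate=5.6); mean ≈ 3.500

The Poisson likelihood adds the total count to the shape and the number of exposure periods to the rate. Here ∑xᵢ = 16 and n = 4, so shape 3.6→19.6 and rate 1.6→5.6.
E[λ | data] = 19.6/5.6 = 3.500.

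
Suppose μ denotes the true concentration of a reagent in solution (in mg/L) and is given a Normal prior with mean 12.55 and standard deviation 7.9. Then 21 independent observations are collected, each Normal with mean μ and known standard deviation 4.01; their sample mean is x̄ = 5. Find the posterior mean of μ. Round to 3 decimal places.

Posterior mean ≈ 5.092

With known σ, the Normal prior is conjugate. Weight on the data is w = (n/σ²)/(n/σ² + 1/τ₀²) = 1.30596/(1.30596+0.0160231) = 0.98788.
Posterior mean = w·x̄ + (1−w)·μ₀ = 0.98788·5 + 0.012120·12.55 = 5.092.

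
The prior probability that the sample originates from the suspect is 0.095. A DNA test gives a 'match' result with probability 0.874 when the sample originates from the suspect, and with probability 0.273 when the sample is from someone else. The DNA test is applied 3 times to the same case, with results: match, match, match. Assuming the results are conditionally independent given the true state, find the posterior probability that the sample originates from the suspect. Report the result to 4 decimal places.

Let H be the event that the sample originates from the suspect; start with P(H) = 0.095. P('match'|H) = 0.874, P('match'|¬H) = 0.273.
Update on result 1 ('match'): P(H) ← 0.874·0.0950 / (0.874·0.0950 + 0.273·0.9050) = 0.083030/0.33010 = 0.2515.
Update on result 2 ('match'): P(H) ← 0.874·0.2515 / (0.874·0.2515 + 0.273·0.7485) = 0.21984/0.42417 = 0.5183.
Update on result 3 ('match'): P(H) ← 0.874·0.5183 / (0.874·0.5183 + 0.273·0.4817) = 0.45298/0.58449 = 0.7750.

Posterior P(H) ≈ 0.7750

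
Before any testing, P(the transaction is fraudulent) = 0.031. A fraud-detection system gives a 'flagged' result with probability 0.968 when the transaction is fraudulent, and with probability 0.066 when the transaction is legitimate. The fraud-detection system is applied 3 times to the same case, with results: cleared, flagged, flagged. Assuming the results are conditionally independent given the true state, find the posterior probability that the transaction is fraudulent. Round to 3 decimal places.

Let H be the event that the transaction is fraudulent; start with P(H) = 0.031. P('flagged'|H) = 0.968, P('flagged'|¬H) = 0.066.
Update on result 1 ('cleared'): P(H) ← 0.032·0.0310 / (0.032·0.0310 + 0.934·0.9690) = 0.00099200/0.90604 = 0.0011.
Update on result 2 ('flagged'): P(H) ← 0.968·0.0011 / (0.968·0.0011 + 0.066·0.9989) = 0.0010598/0.066988 = 0.0158.
Update on result 3 ('flagged'): P(H) ← 0.968·0.0158 / (0.968·0.0158 + 0.066·0.9842) = 0.015315/0.080271 = 0.1908.

Posterior P(H) ≈ 0.191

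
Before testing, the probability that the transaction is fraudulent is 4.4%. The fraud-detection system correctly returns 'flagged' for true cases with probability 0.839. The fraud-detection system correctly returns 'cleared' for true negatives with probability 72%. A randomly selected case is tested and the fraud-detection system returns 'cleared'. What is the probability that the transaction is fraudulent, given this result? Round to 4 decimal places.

P(H | E) ≈ 0.0102

Write H for 'the transaction is fraudulent'. Prior odds H:¬H = 0.044/0.956 = 0.046025. For the 'cleared' outcome, the likelihood ratio is 0.161/0.72 = 0.22361.
Posterior odds = 0.046025 × 0.22361 = 0.010292, so P(H|E) = 0.010292/(1+0.010292) = 0.0102.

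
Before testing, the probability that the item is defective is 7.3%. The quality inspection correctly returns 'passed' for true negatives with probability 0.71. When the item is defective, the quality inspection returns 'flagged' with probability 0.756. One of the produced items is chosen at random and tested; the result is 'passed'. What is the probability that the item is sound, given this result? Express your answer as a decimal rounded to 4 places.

P(¬H | E) ≈ 0.9737

Write H for 'the item is defective'. Prior odds H:¬H = 0.073/0.927 = 0.078749. For the 'passed' outcome, the likelihood ratio is 0.244/0.71 = 0.34366.
Posterior odds = 0.078749 × 0.34366 = 0.027063, so P(H|E) = 0.027063/(1+0.027063) = 0.0263. Then P(¬H|E) = 1 − 0.0263 = 0.9737.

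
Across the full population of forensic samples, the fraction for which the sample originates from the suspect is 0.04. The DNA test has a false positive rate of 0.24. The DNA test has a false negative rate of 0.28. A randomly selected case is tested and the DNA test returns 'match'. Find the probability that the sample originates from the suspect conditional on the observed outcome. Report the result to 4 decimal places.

Write H for 'the sample originates from the suspect'. Prior odds H:¬H = 0.04/0.96 = 0.041667. For the 'match' outcome, the likelihood ratio is 0.72/0.24 = 3.0000.
Posterior odds = 0.041667 × 3.0000 = 0.12500, so P(H|E) = 0.12500/(1+0.12500) = 0.1111.

P(H | E) ≈ 0.1111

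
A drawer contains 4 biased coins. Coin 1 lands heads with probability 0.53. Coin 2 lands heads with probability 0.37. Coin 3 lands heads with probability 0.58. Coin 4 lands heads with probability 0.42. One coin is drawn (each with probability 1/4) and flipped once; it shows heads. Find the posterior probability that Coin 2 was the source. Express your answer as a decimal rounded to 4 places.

P(heads|C1) = 0.53; P(heads|C2) = 0.37; P(heads|C3) = 0.58; P(heads|C4) = 0.42.
Prior × likelihood for each source: 0.25·0.53=0.1325, 0.25·0.37=0.09250, 0.25·0.58=0.1450, 0.25·0.42=0.1050. Summing gives P(heads) = 0.47500.
P(Coin 2 | heads) = 0.09250 / 0.47500 = 0.1947.

Posterior probability ≈ 0.1947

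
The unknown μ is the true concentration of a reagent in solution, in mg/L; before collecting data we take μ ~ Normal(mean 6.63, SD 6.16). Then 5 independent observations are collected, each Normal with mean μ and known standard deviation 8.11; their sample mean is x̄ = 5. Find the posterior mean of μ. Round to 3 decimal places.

Posterior mean ≈ 5.420

Prior precision 1/τ₀² = 1/6.16² = 0.0263535; data precision n/σ² = 5/8.11² = 0.0760201.
Posterior precision = 0.0263535 + 0.0760201 = 0.102374.
Posterior mean = (0.0263535·6.63 + 0.0760201·5) / 0.102374 = 5.420.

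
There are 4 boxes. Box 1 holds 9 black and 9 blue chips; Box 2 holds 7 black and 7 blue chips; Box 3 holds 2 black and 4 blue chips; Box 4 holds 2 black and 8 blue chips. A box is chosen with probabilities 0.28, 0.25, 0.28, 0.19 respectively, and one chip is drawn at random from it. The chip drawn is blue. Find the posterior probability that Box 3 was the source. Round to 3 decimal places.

P(blue|Box 1) = 0.5; P(blue|Box 2) = 0.5; P(blue|Box 3) = 0.6667; P(blue|Box 4) = 0.8.
Prior × likelihood for each source: 0.28·0.5=0.1400, 0.25·0.5=0.1250, 0.28·0.6667=0.1867, 0.19·0.8=0.1520. Summing gives P(blue) = 0.60367.
P(Box 3 | blue) = 0.1867 / 0.60367 = 0.309.

Posterior probability ≈ 0.309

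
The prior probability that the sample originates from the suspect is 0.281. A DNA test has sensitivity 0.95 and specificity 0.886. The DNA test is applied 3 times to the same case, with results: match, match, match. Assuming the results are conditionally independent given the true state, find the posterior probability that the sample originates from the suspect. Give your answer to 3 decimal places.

Posterior P(H) ≈ 0.996

With H the event that the sample originates from the suspect, the joint likelihood of the observed sequence is P(data|H) = 0.95·0.95·0.95 = 0.85737 and P(data|¬H) = 0.114·0.114·0.114 = 0.0014815.
Bayes: P(H|data) = 0.281·0.85737 / (0.281·0.85737 + 0.719·0.0014815) = 0.24092/0.24199 = 0.9956.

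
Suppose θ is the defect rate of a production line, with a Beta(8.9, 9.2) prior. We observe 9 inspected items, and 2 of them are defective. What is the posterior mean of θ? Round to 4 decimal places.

Posterior mean ≈ 0.4022

The binomial likelihood is conjugate to the Beta prior: with 2 successes and 7 failures, the posterior is Beta(8.9+2, 9.2+7) = Beta(10.9, 16.2).
E[θ | data] = 10.9/(10.9+16.2) = 0.4022.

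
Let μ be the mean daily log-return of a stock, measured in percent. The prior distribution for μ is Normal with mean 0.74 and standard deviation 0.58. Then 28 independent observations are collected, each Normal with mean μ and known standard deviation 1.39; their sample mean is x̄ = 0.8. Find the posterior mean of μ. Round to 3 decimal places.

Posterior mean ≈ 0.790

With known σ, the Normal prior is conjugate. Weight on the data is w = (n/σ²)/(n/σ² + 1/τ₀²) = 14.4920/(14.4920+2.97265) = 0.82979.
Posterior mean = w·x̄ + (1−w)·μ₀ = 0.82979·0.8 + 0.17021·0.74 = 0.790.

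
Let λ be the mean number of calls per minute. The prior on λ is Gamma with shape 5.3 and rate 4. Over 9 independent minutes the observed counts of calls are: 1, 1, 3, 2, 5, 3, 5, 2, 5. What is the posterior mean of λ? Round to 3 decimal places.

Total count ∑xᵢ = 27 over n = 9 minutes.
Gamma is conjugate to the Poisson likelihood: posterior is Gamma(shape = 5.3+27 = 32.3, rate = 4+9 = 13).
Posterior mean = shape/rate = 32.3/13 = 2.485.

Posterior mean ≈ 2.485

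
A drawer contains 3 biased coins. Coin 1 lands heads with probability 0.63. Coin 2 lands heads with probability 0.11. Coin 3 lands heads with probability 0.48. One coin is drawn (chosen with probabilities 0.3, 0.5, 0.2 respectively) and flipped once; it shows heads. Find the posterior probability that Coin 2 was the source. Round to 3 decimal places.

Posterior probability ≈ 0.162

Tabulate prior·likelihood by source: [1] prior 0.3, lik 0.63, product 0.1890; [2] prior 0.5, lik 0.11, product 0.05500; [3] prior 0.2, lik 0.48, product 0.09600.
Normalizing constant = 0.34000; the posterior for Coin 2 is its product over the sum, 0.05500/0.34000 = 0.162.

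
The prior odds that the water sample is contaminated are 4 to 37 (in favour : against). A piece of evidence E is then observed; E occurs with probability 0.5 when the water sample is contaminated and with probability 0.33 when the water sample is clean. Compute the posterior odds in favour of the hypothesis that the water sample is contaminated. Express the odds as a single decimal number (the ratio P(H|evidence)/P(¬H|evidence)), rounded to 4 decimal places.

Posterior odds ≈ 0.1638

Prior odds = 4/37 = 0.10811.
Likelihood ratio for E = 0.5/0.33 = 1.5152.
Posterior odds = prior odds × LR = 0.16380.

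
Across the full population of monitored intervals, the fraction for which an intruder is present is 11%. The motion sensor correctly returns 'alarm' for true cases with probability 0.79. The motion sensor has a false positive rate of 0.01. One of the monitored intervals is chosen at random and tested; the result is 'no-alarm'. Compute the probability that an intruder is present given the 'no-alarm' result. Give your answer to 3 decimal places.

P(H | E) ≈ 0.026

Write H for 'an intruder is present'. Prior odds H:¬H = 0.11/0.89 = 0.12360. For the 'no-alarm' outcome, the likelihood ratio is 0.21/0.99 = 0.21212.
Posterior odds = 0.12360 × 0.21212 = 0.026217, so P(H|E) = 0.026217/(1+0.026217) = 0.026.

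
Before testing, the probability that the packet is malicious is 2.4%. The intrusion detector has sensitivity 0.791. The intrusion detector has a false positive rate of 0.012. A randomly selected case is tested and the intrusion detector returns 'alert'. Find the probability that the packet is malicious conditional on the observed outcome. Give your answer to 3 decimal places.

Write H for 'the packet is malicious'. Prior odds H:¬H = 0.024/0.976 = 0.024590. For the 'alert' outcome, the likelihood ratio is 0.791/0.012 = 65.917.
Posterior odds = 0.024590 × 65.917 = 1.6209, so P(H|E) = 1.6209/(1+1.6209) = 0.618.

P(H | E) ≈ 0.618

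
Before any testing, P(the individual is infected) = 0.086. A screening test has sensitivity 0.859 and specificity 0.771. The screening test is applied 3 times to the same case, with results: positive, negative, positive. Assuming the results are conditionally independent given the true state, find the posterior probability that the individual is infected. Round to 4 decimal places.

With H the event that the individual is infected, the joint likelihood of the observed sequence is P(data|H) = 0.859·0.141·0.859 = 0.10404 and P(data|¬H) = 0.229·0.771·0.229 = 0.040432.
Bayes: P(H|data) = 0.086·0.10404 / (0.086·0.10404 + 0.914·0.040432) = 0.0089475/0.045902 = 0.1949.

Posterior P(H) ≈ 0.1949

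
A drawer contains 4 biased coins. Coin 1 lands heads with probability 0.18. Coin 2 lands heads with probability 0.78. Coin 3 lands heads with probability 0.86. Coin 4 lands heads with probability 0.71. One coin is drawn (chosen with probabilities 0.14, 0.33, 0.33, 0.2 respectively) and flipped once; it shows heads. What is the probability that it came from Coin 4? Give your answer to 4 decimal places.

P(heads|C1) = 0.18; P(heads|C2) = 0.78; P(heads|C3) = 0.86; P(heads|C4) = 0.71.
Prior × likelihood for each source: 0.14·0.18=0.02520, 0.33·0.78=0.2574, 0.33·0.86=0.2838, 0.2·0.71=0.1420. Summing gives P(heads) = 0.70840.
P(Coin 4 | heads) = 0.1420 / 0.70840 = 0.2005.

Posterior probability ≈ 0.2005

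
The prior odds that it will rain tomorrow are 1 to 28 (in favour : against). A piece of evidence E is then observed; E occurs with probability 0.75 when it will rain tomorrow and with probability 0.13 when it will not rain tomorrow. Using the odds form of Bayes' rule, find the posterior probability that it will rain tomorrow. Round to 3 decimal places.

Prior odds = 1/28 = 0.035714. In log-odds, ln(0.035714) = -3.3322.
Add log likelihood ratio: ln(5.7692) = 1.7525.
Posterior log-odds = -1.5797, so posterior odds = exp(-1.5797) = 0.20604. Converting, P(H|E) = 0.20604/1.2060 = 0.171.

Posterior probability ≈ 0.171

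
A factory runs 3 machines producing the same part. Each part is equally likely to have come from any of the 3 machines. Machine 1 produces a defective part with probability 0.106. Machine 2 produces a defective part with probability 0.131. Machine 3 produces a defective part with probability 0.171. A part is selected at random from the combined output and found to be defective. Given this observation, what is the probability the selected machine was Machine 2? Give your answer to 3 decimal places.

Posterior probability ≈ 0.321

Tabulate prior·likelihood by source: [1] prior 0.333333, lik 0.106, product 0.03533; [2] prior 0.333333, lik 0.131, product 0.04367; [3] prior 0.333333, lik 0.171, product 0.05700.
Normalizing constant = 0.13600; the posterior for Machine 2 is its product over the sum, 0.04367/0.13600 = 0.321.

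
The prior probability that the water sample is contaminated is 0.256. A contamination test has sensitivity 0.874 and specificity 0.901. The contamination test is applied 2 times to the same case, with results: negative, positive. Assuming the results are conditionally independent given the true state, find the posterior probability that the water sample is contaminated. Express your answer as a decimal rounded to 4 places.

With H the event that the water sample is contaminated, the joint likelihood of the observed sequence is P(data|H) = 0.126·0.874 = 0.11012 and P(data|¬H) = 0.901·0.099 = 0.089199.
Bayes: P(H|data) = 0.256·0.11012 / (0.256·0.11012 + 0.744·0.089199) = 0.028192/0.094556 = 0.2981.

Posterior P(H) ≈ 0.2981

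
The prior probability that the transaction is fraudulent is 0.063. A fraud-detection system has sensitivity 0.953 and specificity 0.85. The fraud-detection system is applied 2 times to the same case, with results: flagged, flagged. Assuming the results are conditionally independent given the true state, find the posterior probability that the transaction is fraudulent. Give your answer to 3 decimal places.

Posterior P(H) ≈ 0.731

Let H be the event that the transaction is fraudulent; start with P(H) = 0.063. P('flagged'|H) = 0.953, P('flagged'|¬H) = 0.15.
Update on result 1 ('flagged'): P(H) ← 0.953·0.0630 / (0.953·0.0630 + 0.15·0.9370) = 0.060039/0.20059 = 0.2993.
Update on result 2 ('flagged'): P(H) ← 0.953·0.2993 / (0.953·0.2993 + 0.15·0.7007) = 0.28525/0.39035 = 0.7307.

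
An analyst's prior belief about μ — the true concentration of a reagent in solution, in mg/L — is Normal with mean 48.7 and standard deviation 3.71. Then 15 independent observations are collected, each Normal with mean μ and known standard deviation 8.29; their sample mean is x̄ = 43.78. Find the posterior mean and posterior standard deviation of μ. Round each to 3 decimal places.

With known σ, the Normal prior is conjugate. Weight on the data is w = (n/σ²)/(n/σ² + 1/τ₀²) = 0.218264/(0.218264+0.0726528) = 0.75026.
Posterior mean = w·x̄ + (1−w)·μ₀ = 0.75026·43.78 + 0.24974·48.7 = 45.009. Posterior variance = 1/(0.218264+0.0726528) = 3.43741, so SD = 1.854.

Posterior mean ≈ 45.009; posterior SD ≈ 1.854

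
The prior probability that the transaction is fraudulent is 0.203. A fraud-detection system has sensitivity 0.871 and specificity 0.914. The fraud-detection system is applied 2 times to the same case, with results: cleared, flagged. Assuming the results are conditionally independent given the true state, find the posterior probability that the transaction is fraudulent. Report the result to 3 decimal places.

Let H be the event that the transaction is fraudulent; start with P(H) = 0.203. P('flagged'|H) = 0.871, P('flagged'|¬H) = 0.086.
Update on result 1 ('cleared'): P(H) ← 0.129·0.2030 / (0.129·0.2030 + 0.914·0.7970) = 0.026187/0.75464 = 0.0347.
Update on result 2 ('flagged'): P(H) ← 0.871·0.0347 / (0.871·0.0347 + 0.086·0.9653) = 0.030225/0.11324 = 0.2669.

Posterior P(H) ≈ 0.267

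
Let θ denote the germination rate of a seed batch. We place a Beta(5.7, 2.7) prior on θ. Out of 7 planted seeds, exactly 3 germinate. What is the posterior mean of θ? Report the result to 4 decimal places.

Posterior mean ≈ 0.5649

Observing 3 successes and 4 failures updates Beta(5.7, 2.7) by adding the success and failure counts to the two shape parameters: α = 5.7+3 = 8.7, β = 2.7+4 = 6.7.
Posterior mean = α/(α+β) = 8.7/15.4 = 0.5649.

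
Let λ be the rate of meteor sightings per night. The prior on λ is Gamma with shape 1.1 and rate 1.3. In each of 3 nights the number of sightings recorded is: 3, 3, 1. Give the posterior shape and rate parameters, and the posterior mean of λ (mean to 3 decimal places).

Posterior: Gamma(shape=8.1, rate=4.3); mean ≈ 1.884

Total count ∑xᵢ = 7 over n = 3 nights.
Gamma is conjugate to the Poisson likelihood: posterior is Gamma(shape = 1.1+7 = 8.1, rate = 1.3+3 = 4.3).
E[λ | data] = 8.1/4.3 = 1.884.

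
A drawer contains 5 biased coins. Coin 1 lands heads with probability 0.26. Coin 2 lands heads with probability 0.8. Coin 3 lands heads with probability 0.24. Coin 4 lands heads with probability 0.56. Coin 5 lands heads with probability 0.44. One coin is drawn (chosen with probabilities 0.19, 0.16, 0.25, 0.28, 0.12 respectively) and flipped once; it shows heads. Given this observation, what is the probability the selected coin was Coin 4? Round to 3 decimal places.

P(heads|C1) = 0.26; P(heads|C2) = 0.8; P(heads|C3) = 0.24; P(heads|C4) = 0.56; P(heads|C5) = 0.44.
Prior × likelihood for each source: 0.19·0.26=0.04940, 0.16·0.8=0.1280, 0.25·0.24=0.06000, 0.28·0.56=0.1568, 0.12·0.44=0.05280. Summing gives P(heads) = 0.44700.
P(Coin 4 | heads) = 0.1568 / 0.44700 = 0.351.

Posterior probability ≈ 0.351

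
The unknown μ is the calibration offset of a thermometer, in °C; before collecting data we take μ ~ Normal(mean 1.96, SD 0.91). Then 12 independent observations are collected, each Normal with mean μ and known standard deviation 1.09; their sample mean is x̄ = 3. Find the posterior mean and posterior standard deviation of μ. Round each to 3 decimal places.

Posterior mean ≈ 2.889; posterior SD ≈ 0.297

With known σ, the Normal prior is conjugate. Weight on the data is w = (n/σ²)/(n/σ² + 1/τ₀²) = 10.1002/(10.1002+1.20758) = 0.89321.
Posterior mean = w·x̄ + (1−w)·μ₀ = 0.89321·3 + 0.10679·1.96 = 2.889. Posterior variance = 1/(10.1002+1.20758) = 0.0884350, so SD = 0.297.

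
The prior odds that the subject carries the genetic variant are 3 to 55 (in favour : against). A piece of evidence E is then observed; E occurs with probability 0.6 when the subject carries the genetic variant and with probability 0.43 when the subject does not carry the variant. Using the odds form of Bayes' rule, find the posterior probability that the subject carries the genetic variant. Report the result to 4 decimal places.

Posterior probability ≈ 0.0707

Prior odds = 3/55 = 0.054545. In log-odds, ln(0.054545) = -2.9087.
Add log likelihood ratio: ln(1.3953) = 0.33314.
Posterior log-odds = -2.5756, so posterior odds = exp(-2.5756) = 0.076110. Converting, P(H|E) = 0.076110/1.0761 = 0.0707.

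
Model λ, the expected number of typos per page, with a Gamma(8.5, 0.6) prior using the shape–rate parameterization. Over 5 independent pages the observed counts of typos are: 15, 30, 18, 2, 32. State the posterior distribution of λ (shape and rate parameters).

The Poisson likelihood adds the total count to the shape and the number of exposure periods to the rate. Here ∑xᵢ = 97 and n = 5, so shape 8.5→105.5 and rate 0.6→5.6.

Posterior: Gamma(shape=105.5, rate=5.6)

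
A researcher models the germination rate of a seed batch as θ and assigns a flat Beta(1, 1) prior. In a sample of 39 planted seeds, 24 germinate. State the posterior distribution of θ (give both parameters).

Posterior: Beta(25, 16)

The binomial likelihood is conjugate to the Beta prior: with 24 successes and 15 failures, the posterior is Beta(1+24, 1+15) = Beta(25, 16).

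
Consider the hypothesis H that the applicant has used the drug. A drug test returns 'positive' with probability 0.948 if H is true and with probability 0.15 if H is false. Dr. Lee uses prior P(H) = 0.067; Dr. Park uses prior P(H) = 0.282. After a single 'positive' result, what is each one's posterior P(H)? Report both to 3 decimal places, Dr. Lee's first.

Dr. Lee: 0.312; Dr. Park: 0.713

The likelihood ratio for a 'positive' result is 0.948/0.15 = 6.3200.
Dr. Lee: prior odds 0.067/0.933 = 0.071811; posterior odds 0.45385; posterior probability 0.312.
Dr. Park: prior odds 0.282/0.718 = 0.39276; posterior odds 2.4822; posterior probability 0.713.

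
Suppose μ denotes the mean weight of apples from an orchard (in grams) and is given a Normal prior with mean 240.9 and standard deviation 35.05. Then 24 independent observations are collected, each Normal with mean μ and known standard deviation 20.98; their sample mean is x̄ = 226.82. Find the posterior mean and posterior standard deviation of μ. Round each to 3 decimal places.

Posterior mean ≈ 227.027; posterior SD ≈ 4.251

Prior precision 1/τ₀² = 1/35.05² = 0.00081400; data precision n/σ² = 24/20.98² = 0.0545256.
Posterior precision = 0.00081400 + 0.0545256 = 0.0553396, giving posterior SD = 1/√0.0553396 = 4.251.
Posterior mean = (0.00081400·240.9 + 0.0545256·226.82) / 0.0553396 = 227.027.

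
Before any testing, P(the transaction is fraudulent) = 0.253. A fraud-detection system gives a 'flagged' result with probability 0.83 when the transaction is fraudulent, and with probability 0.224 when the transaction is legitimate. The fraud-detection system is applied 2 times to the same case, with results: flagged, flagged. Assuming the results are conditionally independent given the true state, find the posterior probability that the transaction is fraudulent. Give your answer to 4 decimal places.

Let H be the event that the transaction is fraudulent; start with P(H) = 0.253. P('flagged'|H) = 0.83, P('flagged'|¬H) = 0.224.
Update on result 1 ('flagged'): P(H) ← 0.83·0.2530 / (0.83·0.2530 + 0.224·0.7470) = 0.20999/0.37732 = 0.5565.
Update on result 2 ('flagged'): P(H) ← 0.83·0.5565 / (0.83·0.5565 + 0.224·0.4435) = 0.46192/0.56126 = 0.8230.

Posterior P(H) ≈ 0.8230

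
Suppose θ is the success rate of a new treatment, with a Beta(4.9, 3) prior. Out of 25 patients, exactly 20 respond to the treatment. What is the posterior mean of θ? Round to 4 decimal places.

Observing 20 successes and 5 failures updates Beta(4.9, 3) by adding the success and failure counts to the two shape parameters: α = 4.9+20 = 24.9, β = 3+5 = 8.
E[θ | data] = 24.9/(24.9+8) = 0.7568.

Posterior mean ≈ 0.7568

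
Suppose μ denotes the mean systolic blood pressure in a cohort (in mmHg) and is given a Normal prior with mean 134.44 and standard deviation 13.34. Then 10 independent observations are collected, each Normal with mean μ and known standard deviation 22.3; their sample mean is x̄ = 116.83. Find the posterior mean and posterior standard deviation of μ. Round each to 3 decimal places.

With known σ, the Normal prior is conjugate. Weight on the data is w = (n/σ²)/(n/σ² + 1/τ₀²) = 0.0201090/(0.0201090+0.00561938) = 0.78159.
Posterior mean = w·x̄ + (1−w)·μ₀ = 0.78159·116.83 + 0.21841·134.44 = 120.676. Posterior variance = 1/(0.0201090+0.00561938) = 38.8676, so SD = 6.234.

Posterior mean ≈ 120.676; posterior SD ≈ 6.234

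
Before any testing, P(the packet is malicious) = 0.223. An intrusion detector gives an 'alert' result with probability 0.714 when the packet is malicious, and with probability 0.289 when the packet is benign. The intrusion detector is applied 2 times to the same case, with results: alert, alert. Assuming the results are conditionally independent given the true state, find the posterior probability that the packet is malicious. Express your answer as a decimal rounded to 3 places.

Posterior P(H) ≈ 0.637

Let H be the event that the packet is malicious; start with P(H) = 0.223. P('alert'|H) = 0.714, P('alert'|¬H) = 0.289.
Update on result 1 ('alert'): P(H) ← 0.714·0.2230 / (0.714·0.2230 + 0.289·0.7770) = 0.15922/0.38377 = 0.4149.
Update on result 2 ('alert'): P(H) ← 0.714·0.4149 / (0.714·0.4149 + 0.289·0.5851) = 0.29623/0.46533 = 0.6366.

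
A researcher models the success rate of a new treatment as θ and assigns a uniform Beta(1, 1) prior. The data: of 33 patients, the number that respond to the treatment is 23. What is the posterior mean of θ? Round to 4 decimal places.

Observing 23 successes and 10 failures updates Beta(1, 1) by adding the success and failure counts to the two shape parameters: α = 1+23 = 24, β = 1+10 = 11.
Posterior mean = α/(α+β) = 24/35 = 0.6857.

Posterior mean ≈ 0.6857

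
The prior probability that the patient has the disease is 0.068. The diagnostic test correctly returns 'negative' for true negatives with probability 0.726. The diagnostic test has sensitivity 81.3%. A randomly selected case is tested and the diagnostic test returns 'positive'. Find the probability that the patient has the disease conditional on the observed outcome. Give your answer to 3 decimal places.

P(H | E) ≈ 0.178

Let H be the event that the patient has the disease. P(H) = 0.068, so P(¬H) = 0.932. With E the 'positive' result, P(E|H) = 0.813 and P(E|¬H) = 0.274.
P(E) = 0.813·0.068 + 0.274·0.932 = 0.055284 + 0.25537 = 0.31065.
By Bayes' theorem, P(H|E) = 0.055284 / 0.31065 = 0.178.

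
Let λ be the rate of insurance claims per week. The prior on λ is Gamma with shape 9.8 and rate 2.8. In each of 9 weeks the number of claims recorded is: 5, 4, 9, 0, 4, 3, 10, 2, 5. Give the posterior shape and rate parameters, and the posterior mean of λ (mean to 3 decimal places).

Total count ∑xᵢ = 42 over n = 9 weeks.
Gamma is conjugate to the Poisson likelihood: posterior is Gamma(shape = 9.8+42 = 51.8, rate = 2.8+9 = 11.8).
E[λ | data] = 51.8/11.8 = 4.390.

Posterior: Gamma(shape=51.8, rate=11.8); mean ≈ 4.390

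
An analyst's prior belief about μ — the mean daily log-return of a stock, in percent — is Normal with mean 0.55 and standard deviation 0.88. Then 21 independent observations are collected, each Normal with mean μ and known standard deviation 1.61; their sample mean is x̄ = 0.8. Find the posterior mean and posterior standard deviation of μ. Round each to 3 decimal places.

Posterior mean ≈ 0.766; posterior SD ≈ 0.326

With known σ, the Normal prior is conjugate. Weight on the data is w = (n/σ²)/(n/σ² + 1/τ₀²) = 8.10154/(8.10154+1.29132) = 0.86252.
Posterior mean = w·x̄ + (1−w)·μ₀ = 0.86252·0.8 + 0.13748·0.55 = 0.766. Posterior variance = 1/(8.10154+1.29132) = 0.106464, so SD = 0.326.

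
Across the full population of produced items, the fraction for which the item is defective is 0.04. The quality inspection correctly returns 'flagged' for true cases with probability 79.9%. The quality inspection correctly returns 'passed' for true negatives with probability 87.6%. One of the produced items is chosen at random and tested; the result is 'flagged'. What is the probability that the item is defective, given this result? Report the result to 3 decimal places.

P(H | E) ≈ 0.212

Write H for 'the item is defective'. Prior odds H:¬H = 0.04/0.96 = 0.041667. For the 'flagged' outcome, the likelihood ratio is 0.799/0.124 = 6.4435.
Posterior odds = 0.041667 × 6.4435 = 0.26848, so P(H|E) = 0.26848/(1+0.26848) = 0.212.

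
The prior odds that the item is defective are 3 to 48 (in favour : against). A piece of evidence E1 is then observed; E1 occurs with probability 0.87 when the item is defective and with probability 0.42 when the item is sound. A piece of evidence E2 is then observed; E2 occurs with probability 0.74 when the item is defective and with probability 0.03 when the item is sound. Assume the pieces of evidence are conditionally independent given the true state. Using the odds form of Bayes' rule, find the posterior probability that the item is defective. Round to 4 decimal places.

Prior odds = 3/48 = 0.062500.
Likelihood ratio for E1 = 0.87/0.42 = 2.0714.
Likelihood ratio for E2 = 0.74/0.03 = 24.667.
Posterior odds = prior odds × LR₁ × LR₂ = 3.1935.
Posterior probability = odds/(1+odds) = 3.1935/4.1935 = 0.7615.

Posterior probability ≈ 0.7615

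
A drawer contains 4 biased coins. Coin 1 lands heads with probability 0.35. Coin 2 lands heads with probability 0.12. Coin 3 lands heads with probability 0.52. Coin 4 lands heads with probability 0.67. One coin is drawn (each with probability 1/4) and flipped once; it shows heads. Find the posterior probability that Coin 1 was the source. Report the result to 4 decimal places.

Tabulate prior·likelihood by source: [1] prior 0.25, lik 0.35, product 0.08750; [2] prior 0.25, lik 0.12, product 0.03000; [3] prior 0.25, lik 0.52, product 0.1300; [4] prior 0.25, lik 0.67, product 0.1675.
Normalizing constant = 0.41500; the posterior for Coin 1 is its product over the sum, 0.08750/0.41500 = 0.2108.

Posterior probability ≈ 0.2108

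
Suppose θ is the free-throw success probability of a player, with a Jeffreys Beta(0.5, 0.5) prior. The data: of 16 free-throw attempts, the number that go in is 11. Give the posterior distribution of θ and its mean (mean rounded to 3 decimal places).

The binomial likelihood is conjugate to the Beta prior: with 11 successes and 5 failures, the posterior is Beta(0.5+11, 0.5+5) = Beta(11.5, 5.5).
Posterior mean = α/(α+β) = 11.5/17 = 0.676.

Posterior: Beta(11.5, 5.5); mean ≈ 0.676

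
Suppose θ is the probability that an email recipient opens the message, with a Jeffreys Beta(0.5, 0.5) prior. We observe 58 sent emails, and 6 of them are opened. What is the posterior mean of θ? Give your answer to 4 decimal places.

Posterior mean ≈ 0.1102

Observing 6 successes and 52 failures updates Beta(0.5, 0.5) by adding the success and failure counts to the two shape parameters: α = 0.5+6 = 6.5, β = 0.5+52 = 52.5.
E[θ | data] = 6.5/(6.5+52.5) = 0.1102.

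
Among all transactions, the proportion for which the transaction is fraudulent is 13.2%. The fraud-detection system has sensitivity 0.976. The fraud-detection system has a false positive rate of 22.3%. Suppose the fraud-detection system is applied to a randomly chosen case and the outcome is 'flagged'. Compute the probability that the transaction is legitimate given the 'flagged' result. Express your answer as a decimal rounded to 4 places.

P(¬H | E) ≈ 0.6004

Let H be the event that the transaction is fraudulent. P(H) = 0.132, so P(¬H) = 0.868. With E the 'flagged' result, P(E|H) = 0.976 and P(E|¬H) = 0.223.
P(E) = 0.976·0.132 + 0.223·0.868 = 0.12883 + 0.19356 = 0.32240.
By Bayes' theorem, P(H|E) = 0.12883 / 0.32240 = 0.3996. Hence P(¬H|E) = 1 − 0.3996 = 0.6004.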